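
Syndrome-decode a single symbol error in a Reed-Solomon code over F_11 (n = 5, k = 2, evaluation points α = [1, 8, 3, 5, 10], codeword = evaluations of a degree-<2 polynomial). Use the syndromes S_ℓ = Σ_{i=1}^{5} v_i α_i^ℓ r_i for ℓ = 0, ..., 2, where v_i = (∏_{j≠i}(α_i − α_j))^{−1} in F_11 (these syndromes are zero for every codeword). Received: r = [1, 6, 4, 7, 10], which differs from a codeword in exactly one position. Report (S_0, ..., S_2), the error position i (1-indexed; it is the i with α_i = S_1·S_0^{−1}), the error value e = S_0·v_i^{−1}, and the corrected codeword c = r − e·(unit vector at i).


S = (4, 7, 4), error at position 5, error magnitude e = 1, c = [1, 6, 4, 7, 9].

Step 1: column multipliers v_i = (∏_{j≠i}(α_i − α_j))^{−1} mod 11.
  i = 1 (α = 1): (1−8)(1−3)(1−5)(1−10) = (−7)·(−2)·(−4)·(−9) = 504 ≡ 9, so v_1 = 9^{−1} = 5 (mod 11).
  i = 2 (α = 8): (8−1)(8−3)(8−5)(8−10) = 7·5·3·(−2) = −210 ≡ 10, so v_2 = 10^{−1} = 10 (mod 11).
  i = 3 (α = 3): (3−1)(3−8)(3−5)(3−10) = 2·(−5)·(−2)·(−7) = −140 ≡ 3, so v_3 = 3^{−1} = 4 (mod 11).
  i = 4 (α = 5): (5−1)(5−8)(5−3)(5−10) = 4·(−3)·2·(−5) = 120 ≡ 10, so v_4 = 10^{−1} = 10 (mod 11).
  i = 5 (α = 10): (10−1)(10−8)(10−3)(10−5) = 9·2·7·5 = 630 ≡ 3, so v_5 = 3^{−1} = 4 (mod 11).
  v = [5, 10, 4, 10, 4].
Step 2: syndromes of r = [1, 6, 4, 7, 10] (all sums mod 11).
  S_0 = Σ v_i r_i = 5·1 + 10·6 + 4·4 + 10·7 + 4·10 = 191 ≡ 4.
  S_1 = Σ v_i α_i r_i = 5·1·1 + 10·8·6 + 4·3·4 + 10·5·7 + 4·10·10 = 1283 ≡ 7.
  α_i^2 mod 11 = [1, 9, 9, 3, 1].
  S_2 = Σ v_i α_i^2 r_i = 5·1·1 + 10·9·6 + 4·9·4 + 10·3·7 + 4·1·10 = 939 ≡ 4.
  S = (4, 7, 4) ≠ 0, so r is not a codeword (an error is present).
Step 3: locate the error. For a single error e at position i, S_ℓ = v_i·e·α_i^ℓ, so α_err = S_1/S_0.
  S_0^{−1} = 4^{−1} = 3 (mod 11), so α_err = 7·3 = 21 ≡ 10 = α_5. Error position i = 5.
  Consistency check: S_2/S_1 = 4·8 = 32 ≡ 10 = α_err ✓ (single-error assumption holds).
Step 4: error magnitude e = S_0/v_5 = S_0·∏_{j≠5}(α_5 − α_j) = 4·3 = 12 ≡ 1 (mod 11).
Step 5: correct position 5: c_5 = r_5 − e = 10 − 1 ≡ 9 (mod 11). Hence c = [1, 6, 4, 7, 9].
  Check: interpolating c through the α_i gives m(x) = 5 + 7·x (degree < 2) with m(α_i) = c_i for every i, so c is indeed a codeword.


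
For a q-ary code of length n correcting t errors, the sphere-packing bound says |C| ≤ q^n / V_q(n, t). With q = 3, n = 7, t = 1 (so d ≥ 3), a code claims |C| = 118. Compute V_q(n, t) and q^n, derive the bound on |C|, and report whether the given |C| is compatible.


V_q(n, t) = 15, q^n = 2187, Hamming bound = 145, |C| = 118 ≤ bound (satisfied).

Step 1: Compute V_q(n, t) = Σ_{j=0}^1 C(n, j) (q−1)^j.
  j = 0: C(7,0)·(2)^0 = 1·1 = 1.
  j = 1: C(7,1)·(2)^1 = 7·2 = 14.
  V_q(n, t) = 1 + 14 = 15.
Step 2: q^n = 3^7 = 2187.
Step 3: Hamming bound ⌊q^n / V_q(n,t)⌋ = ⌊2187/15⌋ = 145.
Step 4: Compare |C| = 118 to 145: satisfied.
The claimed |C| lies below the Hamming bound.


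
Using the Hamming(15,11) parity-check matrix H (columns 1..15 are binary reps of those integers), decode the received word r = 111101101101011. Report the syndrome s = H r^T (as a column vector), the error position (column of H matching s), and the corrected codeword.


s = (1, 0, 1, 1)^T, error position = 11, corrected codeword c = 111101101111011

Compute s = H r^T mod 2 one row at a time:
  s_1 = 0 + 1 + 1 + 0 + 1 + 0 + 1 + 1 = 5 ≡ 1 (mod 2).
  s_2 = 1 + 0 + 1 + 1 + 1 + 0 + 1 + 1 = 6 ≡ 0 (mod 2).
  s_3 = 1 + 1 + 1 + 1 + 1 + 0 + 1 + 1 = 7 ≡ 1 (mod 2).
  s_4 = 1 + 1 + 0 + 1 + 1 + 0 + 0 + 1 = 5 ≡ 1 (mod 2).
s = (1, 0, 1, 1)^T — this equals column 11 of H (binary 1011), so error is at position 11.
Correct: flip bit 11 of r = 111101101101011 to get c = 111101101111011.


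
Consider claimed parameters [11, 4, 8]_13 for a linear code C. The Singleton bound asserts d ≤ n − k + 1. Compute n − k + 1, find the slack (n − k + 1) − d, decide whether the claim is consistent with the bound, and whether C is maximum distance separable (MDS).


Singleton RHS = n − k + 1 = 8, slack = 0, bound satisfied, MDS.

Singleton bound: d ≤ n − k + 1.
Here n = 11, k = 4, so n − k + 1 = 8.
Given d = 8, check d ≤ 8: YES.
Slack = (n − k + 1) − d = 0.
The code is MDS (slack = 0).
Description: the claimed parameters are [11, 4, 8]_13; such a code would be MDS (meets Singleton bound).


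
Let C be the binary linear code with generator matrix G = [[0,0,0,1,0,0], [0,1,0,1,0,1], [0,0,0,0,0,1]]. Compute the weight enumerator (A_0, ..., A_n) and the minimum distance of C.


Weight distribution: A_0 = 1, A_1 = 3, A_2 = 3, A_3 = 1. Minimum distance d = 1.

Enumerate all 2^3 = 8 messages m ∈ F_2^3.
For each, compute codeword c = mG in F_2^6, then tally its weight.
  m = 000 → c = 000000, weight = 0.
  m = 100 → c = 000100, weight = 1.
  m = 010 → c = 010101, weight = 3.
  m = 110 → c = 010001, weight = 2.
  m = 001 → c = 000001, weight = 1.
  m = 101 → c = 000101, weight = 2.
  m = 011 → c = 010100, weight = 2.
  m = 111 → c = 010000, weight = 1.
Tally weights:
  weight 0: 1 codewords.
  weight 1: 3 codewords.
  weight 2: 3 codewords.
  weight 3: 1 codewords.
Minimum distance d = smallest w > 0 with A_w > 0 = 1.
Sanity: Σ A_w = 8 = 2^3 = 8 ✓.


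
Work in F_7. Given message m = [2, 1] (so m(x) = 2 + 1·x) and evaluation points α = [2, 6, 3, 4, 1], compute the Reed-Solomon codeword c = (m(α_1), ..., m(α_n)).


c = [4, 1, 5, 6, 3]

Message polynomial: m(x) = 2 + 1·x (mod 7).
For each evaluation point α_i, compute m(α_i) mod 7:
  α_1 = 2: Horner steps 1 → 4, so m(2) = 4.
  α_2 = 6: Horner steps 1 → 1, so m(6) = 1.
  α_3 = 3: Horner steps 1 → 5, so m(3) = 5.
  α_4 = 4: Horner steps 1 → 6, so m(4) = 6.
  α_5 = 1: Horner steps 1 → 3, so m(1) = 3.
Codeword c = [4, 1, 5, 6, 3] ∈ F_7^5.


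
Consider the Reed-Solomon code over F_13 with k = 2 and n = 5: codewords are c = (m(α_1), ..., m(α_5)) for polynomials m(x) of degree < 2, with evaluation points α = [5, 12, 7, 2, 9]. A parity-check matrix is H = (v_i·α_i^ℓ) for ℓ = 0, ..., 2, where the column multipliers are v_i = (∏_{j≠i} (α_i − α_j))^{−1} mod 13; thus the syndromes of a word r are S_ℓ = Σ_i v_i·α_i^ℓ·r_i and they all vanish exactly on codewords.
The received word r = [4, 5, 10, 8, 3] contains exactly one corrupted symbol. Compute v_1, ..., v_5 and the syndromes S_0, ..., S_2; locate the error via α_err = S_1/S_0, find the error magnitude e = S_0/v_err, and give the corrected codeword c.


S = (11, 2, 11), error at position 2, error magnitude e = 6, c = [4, 12, 10, 8, 3].

Step 1: column multipliers v_i = (∏_{j≠i}(α_i − α_j))^{−1} mod 13.
  i = 1 (α = 5): (5−12)(5−7)(5−2)(5−9) = (−7)·(−2)·3·(−4) = −168 ≡ 1, so v_1 = 1^{−1} = 1 (mod 13).
  i = 2 (α = 12): (12−5)(12−7)(12−2)(12−9) = 7·5·10·3 = 1050 ≡ 10, so v_2 = 10^{−1} = 4 (mod 13).
  i = 3 (α = 7): (7−5)(7−12)(7−2)(7−9) = 2·(−5)·5·(−2) = 100 ≡ 9, so v_3 = 9^{−1} = 3 (mod 13).
  i = 4 (α = 2): (2−5)(2−12)(2−7)(2−9) = (−3)·(−10)·(−5)·(−7) = 1050 ≡ 10, so v_4 = 10^{−1} = 4 (mod 13).
  i = 5 (α = 9): (9−5)(9−12)(9−7)(9−2) = 4·(−3)·2·7 = −168 ≡ 1, so v_5 = 1^{−1} = 1 (mod 13).
  v = [1, 4, 3, 4, 1].
Step 2: syndromes of r = [4, 5, 10, 8, 3] (all sums mod 13).
  S_0 = Σ v_i r_i = 1·4 + 4·5 + 3·10 + 4·8 + 1·3 = 89 ≡ 11.
  S_1 = Σ v_i α_i r_i = 1·5·4 + 4·12·5 + 3·7·10 + 4·2·8 + 1·9·3 = 561 ≡ 2.
  α_i^2 mod 13 = [12, 1, 10, 4, 3].
  S_2 = Σ v_i α_i^2 r_i = 1·12·4 + 4·1·5 + 3·10·10 + 4·4·8 + 1·3·3 = 505 ≡ 11.
  S = (11, 2, 11) ≠ 0, so r is not a codeword (an error is present).
Step 3: locate the error. For a single error e at position i, S_ℓ = v_i·e·α_i^ℓ, so α_err = S_1/S_0.
  S_0^{−1} = 11^{−1} = 6 (mod 13), so α_err = 2·6 = 12 ≡ 12 = α_2. Error position i = 2.
  Consistency check: S_2/S_1 = 11·7 = 77 ≡ 12 = α_err ✓ (single-error assumption holds).
Step 4: error magnitude e = S_0/v_2 = S_0·∏_{j≠2}(α_2 − α_j) = 11·10 = 110 ≡ 6 (mod 13).
Step 5: correct position 2: c_2 = r_2 − e = 5 − 6 ≡ 12 (mod 13). Hence c = [4, 12, 10, 8, 3].
  Check: interpolating c through the α_i gives m(x) = 2 + 3·x (degree < 2) with m(α_i) = c_i for every i, so c is indeed a codeword.


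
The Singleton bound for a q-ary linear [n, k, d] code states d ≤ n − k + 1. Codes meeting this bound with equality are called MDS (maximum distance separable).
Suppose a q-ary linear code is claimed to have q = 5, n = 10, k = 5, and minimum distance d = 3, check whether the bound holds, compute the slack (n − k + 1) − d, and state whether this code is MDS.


Singleton RHS = n − k + 1 = 6, slack = 3, bound satisfied, not MDS.

Singleton bound: d ≤ n − k + 1.
Here n = 10, k = 5, so n − k + 1 = 6.
Given d = 3, check d ≤ 6: YES.
Slack = (n − k + 1) − d = 3.
The code is NOT MDS (slack = 3 > 0).
Description: the claimed parameters are [10, 5, 3]_5; such a code would be non-MDS.


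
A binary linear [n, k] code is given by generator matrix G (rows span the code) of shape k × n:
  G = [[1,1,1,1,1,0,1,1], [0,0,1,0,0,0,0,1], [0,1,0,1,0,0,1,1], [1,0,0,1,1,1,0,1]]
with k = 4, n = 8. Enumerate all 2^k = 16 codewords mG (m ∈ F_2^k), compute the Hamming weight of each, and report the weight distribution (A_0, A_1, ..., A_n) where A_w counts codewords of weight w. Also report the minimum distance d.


Weight distribution: A_0 = 1, A_2 = 2, A_3 = 2, A_4 = 5, A_5 = 4, A_7 = 2. Minimum distance d = 2.

Enumerate all 2^4 = 16 messages m ∈ F_2^4.
For each, compute codeword c = mG in F_2^8, then tally its weight.
  m = 0000 → c = 00000000, weight = 0.
  m = 1000 → c = 11111011, weight = 7.
  m = 0100 → c = 00100001, weight = 2.
  m = 1100 → c = 11011010, weight = 5.
  m = 0010 → c = 01010011, weight = 4.
  m = 1010 → c = 10101000, weight = 3.
  m = 0110 → c = 01110010, weight = 4.
  m = 1110 → c = 10001001, weight = 3.
  m = 0001 → c = 10011101, weight = 5.
  m = 1001 → c = 01100110, weight = 4.
  m = 0101 → c = 10111100, weight = 5.
  m = 1101 → c = 01000111, weight = 4.
  m = 0011 → c = 11001110, weight = 5.
  m = 1011 → c = 00110101, weight = 4.
  m = 0111 → c = 11101111, weight = 7.
  m = 1111 → c = 00010100, weight = 2.
Tally weights:
  weight 0: 1 codewords.
  weight 2: 2 codewords.
  weight 3: 2 codewords.
  weight 4: 5 codewords.
  weight 5: 4 codewords.
  weight 7: 2 codewords.
Minimum distance d = smallest w > 0 with A_w > 0 = 2.
Sanity: Σ A_w = 16 = 2^4 = 16 ✓.


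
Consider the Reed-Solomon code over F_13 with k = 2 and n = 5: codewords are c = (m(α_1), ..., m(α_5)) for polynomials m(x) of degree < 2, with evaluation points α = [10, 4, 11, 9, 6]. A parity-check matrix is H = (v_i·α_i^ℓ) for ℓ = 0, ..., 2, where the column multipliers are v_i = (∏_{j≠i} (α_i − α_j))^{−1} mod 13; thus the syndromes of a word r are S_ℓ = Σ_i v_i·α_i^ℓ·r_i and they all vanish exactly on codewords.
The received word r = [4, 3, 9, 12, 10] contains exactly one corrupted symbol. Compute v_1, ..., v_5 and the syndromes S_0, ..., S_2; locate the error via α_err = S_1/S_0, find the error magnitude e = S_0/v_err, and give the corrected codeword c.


S = (4, 3, 12), error at position 2, error magnitude e = 3, c = [4, 0, 9, 12, 10].

Step 1: column multipliers v_i = (∏_{j≠i}(α_i − α_j))^{−1} mod 13.
  i = 1 (α = 10): (10−4)(10−11)(10−9)(10−6) = 6·(−1)·1·4 = −24 ≡ 2, so v_1 = 2^{−1} = 7 (mod 13).
  i = 2 (α = 4): (4−10)(4−11)(4−9)(4−6) = (−6)·(−7)·(−5)·(−2) = 420 ≡ 4, so v_2 = 4^{−1} = 10 (mod 13).
  i = 3 (α = 11): (11−10)(11−4)(11−9)(11−6) = 1·7·2·5 = 70 ≡ 5, so v_3 = 5^{−1} = 8 (mod 13).
  i = 4 (α = 9): (9−10)(9−4)(9−11)(9−6) = (−1)·5·(−2)·3 = 30 ≡ 4, so v_4 = 4^{−1} = 10 (mod 13).
  i = 5 (α = 6): (6−10)(6−4)(6−11)(6−9) = (−4)·2·(−5)·(−3) = −120 ≡ 10, so v_5 = 10^{−1} = 4 (mod 13).
  v = [7, 10, 8, 10, 4].
Step 2: syndromes of r = [4, 3, 9, 12, 10] (all sums mod 13).
  S_0 = Σ v_i r_i = 7·4 + 10·3 + 8·9 + 10·12 + 4·10 = 290 ≡ 4.
  S_1 = Σ v_i α_i r_i = 7·10·4 + 10·4·3 + 8·11·9 + 10·9·12 + 4·6·10 = 2512 ≡ 3.
  α_i^2 mod 13 = [9, 3, 4, 3, 10].
  S_2 = Σ v_i α_i^2 r_i = 7·9·4 + 10·3·3 + 8·4·9 + 10·3·12 + 4·10·10 = 1390 ≡ 12.
  S = (4, 3, 12) ≠ 0, so r is not a codeword (an error is present).
Step 3: locate the error. For a single error e at position i, S_ℓ = v_i·e·α_i^ℓ, so α_err = S_1/S_0.
  S_0^{−1} = 4^{−1} = 10 (mod 13), so α_err = 3·10 = 30 ≡ 4 = α_2. Error position i = 2.
  Consistency check: S_2/S_1 = 12·9 = 108 ≡ 4 = α_err ✓ (single-error assumption holds).
Step 4: error magnitude e = S_0/v_2 = S_0·∏_{j≠2}(α_2 − α_j) = 4·4 = 16 ≡ 3 (mod 13).
Step 5: correct position 2: c_2 = r_2 − e = 3 − 3 ≡ 0 (mod 13). Hence c = [4, 0, 9, 12, 10].
  Check: interpolating c through the α_i gives m(x) = 6 + 5·x (degree < 2) with m(α_i) = c_i for every i, so c is indeed a codeword.


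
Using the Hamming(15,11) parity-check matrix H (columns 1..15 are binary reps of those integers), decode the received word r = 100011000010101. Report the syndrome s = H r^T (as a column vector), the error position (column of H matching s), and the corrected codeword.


s = (1, 0, 1, 1)^T, error position = 11, corrected codeword c = 100011000000101

Compute s = H r^T mod 2 one row at a time:
  s_1 = 0 + 0 + 0 + 1 + 0 + 1 + 0 + 1 = 3 ≡ 1 (mod 2).
  s_2 = 0 + 1 + 1 + 0 + 0 + 1 + 0 + 1 = 4 ≡ 0 (mod 2).
  s_3 = 0 + 0 + 1 + 0 + 0 + 1 + 0 + 1 = 3 ≡ 1 (mod 2).
  s_4 = 1 + 0 + 1 + 0 + 0 + 1 + 1 + 1 = 5 ≡ 1 (mod 2).
s = (1, 0, 1, 1)^T — this equals column 11 of H (binary 1011), so error is at position 11.
Correct: flip bit 11 of r = 100011000010101 to get c = 100011000000101.


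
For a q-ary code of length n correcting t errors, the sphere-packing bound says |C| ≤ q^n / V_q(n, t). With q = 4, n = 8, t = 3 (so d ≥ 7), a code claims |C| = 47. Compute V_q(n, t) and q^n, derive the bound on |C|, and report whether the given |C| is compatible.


V_q(n, t) = 1789, q^n = 65536, Hamming bound = 36, |C| = 47 > bound (violated).

Step 1: Compute V_q(n, t) = Σ_{j=0}^3 C(n, j) (q−1)^j.
  j = 0: C(8,0)·(3)^0 = 1·1 = 1.
  j = 1: C(8,1)·(3)^1 = 8·3 = 24.
  j = 2: C(8,2)·(3)^2 = 28·9 = 252.
  j = 3: C(8,3)·(3)^3 = 56·27 = 1512.
  V_q(n, t) = 1 + 24 + 252 + 1512 = 1789.
Step 2: q^n = 4^8 = 65536.
Step 3: Hamming bound ⌊q^n / V_q(n,t)⌋ = ⌊65536/1789⌋ = 36.
Step 4: Compare |C| = 47 to 36: violated.
The claimed |C| lies above the Hamming bound, so no 4-ary code of length 8 with d ≥ 7 can have 47 codewords.


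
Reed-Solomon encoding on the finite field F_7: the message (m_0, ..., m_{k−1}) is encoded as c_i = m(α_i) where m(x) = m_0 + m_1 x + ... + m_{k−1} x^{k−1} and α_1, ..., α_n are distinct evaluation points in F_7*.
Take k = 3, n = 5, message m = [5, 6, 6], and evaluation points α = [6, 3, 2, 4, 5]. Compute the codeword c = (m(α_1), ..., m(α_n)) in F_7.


c = [5, 0, 6, 6, 3]

Message polynomial: m(x) = 5 + 6·x + 6·x^2 (mod 7).
For each evaluation point α_i, compute m(α_i) mod 7:
  α_1 = 6: Horner steps 6 → 0 → 5, so m(6) = 5.
  α_2 = 3: Horner steps 6 → 3 → 0, so m(3) = 0.
  α_3 = 2: Horner steps 6 → 4 → 6, so m(2) = 6.
  α_4 = 4: Horner steps 6 → 2 → 6, so m(4) = 6.
  α_5 = 5: Horner steps 6 → 1 → 3, so m(5) = 3.
Codeword c = [5, 0, 6, 6, 3] ∈ F_7^5.


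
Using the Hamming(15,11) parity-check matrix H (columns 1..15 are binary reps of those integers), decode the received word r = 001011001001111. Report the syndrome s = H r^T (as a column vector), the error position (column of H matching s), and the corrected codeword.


s = (1, 0, 0, 1)^T, error position = 9, corrected codeword c = 001011000001111

Compute s = H r^T mod 2 one row at a time:
  s_1 = 0 + 1 + 0 + 0 + 1 + 1 + 1 + 1 = 5 ≡ 1 (mod 2).
  s_2 = 0 + 1 + 1 + 0 + 1 + 1 + 1 + 1 = 6 ≡ 0 (mod 2).
  s_3 = 0 + 1 + 1 + 0 + 0 + 0 + 1 + 1 = 4 ≡ 0 (mod 2).
  s_4 = 0 + 1 + 1 + 0 + 1 + 0 + 1 + 1 = 5 ≡ 1 (mod 2).
s = (1, 0, 0, 1)^T — this equals column 9 of H (binary 1001), so error is at position 9.
Correct: flip bit 9 of r = 001011001001111 to get c = 001011000001111.


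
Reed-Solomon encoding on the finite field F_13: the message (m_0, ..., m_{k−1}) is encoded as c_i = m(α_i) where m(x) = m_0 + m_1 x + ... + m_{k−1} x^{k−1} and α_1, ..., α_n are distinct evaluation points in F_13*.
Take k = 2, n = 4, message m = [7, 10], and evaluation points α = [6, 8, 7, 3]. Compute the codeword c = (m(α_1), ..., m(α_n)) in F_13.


c = [2, 9, 12, 11]

Message polynomial: m(x) = 7 + 10·x (mod 13).
For each evaluation point α_i, compute m(α_i) mod 13:
  α_1 = 6: Horner steps 10 → 2, so m(6) = 2.
  α_2 = 8: Horner steps 10 → 9, so m(8) = 9.
  α_3 = 7: Horner steps 10 → 12, so m(7) = 12.
  α_4 = 3: Horner steps 10 → 11, so m(3) = 11.
Codeword c = [2, 9, 12, 11] ∈ F_13^4.


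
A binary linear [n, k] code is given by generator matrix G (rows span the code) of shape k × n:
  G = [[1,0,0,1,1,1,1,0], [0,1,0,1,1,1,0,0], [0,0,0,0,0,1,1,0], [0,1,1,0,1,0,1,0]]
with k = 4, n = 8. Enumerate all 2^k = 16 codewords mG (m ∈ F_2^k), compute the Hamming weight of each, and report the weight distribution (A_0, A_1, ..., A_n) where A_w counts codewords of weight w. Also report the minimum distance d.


Weight distribution: A_0 = 1, A_2 = 2, A_3 = 4, A_4 = 5, A_5 = 4. Minimum distance d = 2.

Enumerate all 2^4 = 16 messages m ∈ F_2^4.
For each, compute codeword c = mG in F_2^8, then tally its weight.
  m = 0000 → c = 00000000, weight = 0.
  m = 1000 → c = 10011110, weight = 5.
  m = 0100 → c = 01011100, weight = 4.
  m = 1100 → c = 11000010, weight = 3.
  m = 0010 → c = 00000110, weight = 2.
  m = 1010 → c = 10011000, weight = 3.
  m = 0110 → c = 01011010, weight = 4.
  m = 1110 → c = 11000100, weight = 3.
  m = 0001 → c = 01101010, weight = 4.
  m = 1001 → c = 11110100, weight = 5.
  m = 0101 → c = 00110110, weight = 4.
  m = 1101 → c = 10101000, weight = 3.
  m = 0011 → c = 01101100, weight = 4.
  m = 1011 → c = 11110010, weight = 5.
  m = 0111 → c = 00110000, weight = 2.
  m = 1111 → c = 10101110, weight = 5.
Tally weights:
  weight 0: 1 codewords.
  weight 2: 2 codewords.
  weight 3: 4 codewords.
  weight 4: 5 codewords.
  weight 5: 4 codewords.
Minimum distance d = smallest w > 0 with A_w > 0 = 2.
Sanity: Σ A_w = 16 = 2^4 = 16 ✓.


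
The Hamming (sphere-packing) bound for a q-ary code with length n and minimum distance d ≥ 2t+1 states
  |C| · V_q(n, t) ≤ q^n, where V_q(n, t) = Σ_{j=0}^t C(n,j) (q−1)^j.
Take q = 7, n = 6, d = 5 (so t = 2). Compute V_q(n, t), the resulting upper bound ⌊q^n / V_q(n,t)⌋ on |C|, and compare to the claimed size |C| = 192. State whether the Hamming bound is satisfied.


V_q(n, t) = 577, q^n = 117649, Hamming bound = 203, |C| = 192 ≤ bound (satisfied).

Step 1: Compute V_q(n, t) = Σ_{j=0}^2 C(n, j) (q−1)^j.
  j = 0: C(6,0)·(6)^0 = 1·1 = 1.
  j = 1: C(6,1)·(6)^1 = 6·6 = 36.
  j = 2: C(6,2)·(6)^2 = 15·36 = 540.
  V_q(n, t) = 1 + 36 + 540 = 577.
Step 2: q^n = 7^6 = 117649.
Step 3: Hamming bound ⌊q^n / V_q(n,t)⌋ = ⌊117649/577⌋ = 203.
Step 4: Compare |C| = 192 to 203: satisfied.
The claimed |C| lies below the Hamming bound.


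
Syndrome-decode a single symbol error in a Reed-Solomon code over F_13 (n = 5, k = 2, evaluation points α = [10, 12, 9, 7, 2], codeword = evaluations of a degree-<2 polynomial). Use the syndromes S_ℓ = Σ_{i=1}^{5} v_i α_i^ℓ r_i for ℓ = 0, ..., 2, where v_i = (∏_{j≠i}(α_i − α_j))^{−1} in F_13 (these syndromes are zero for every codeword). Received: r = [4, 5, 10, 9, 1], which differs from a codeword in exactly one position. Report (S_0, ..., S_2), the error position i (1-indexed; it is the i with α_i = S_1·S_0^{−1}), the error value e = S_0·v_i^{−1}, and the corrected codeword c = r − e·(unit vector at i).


S = (8, 3, 6), error at position 5, error magnitude e = 1, c = [4, 5, 10, 9, 0].

Step 1: column multipliers v_i = (∏_{j≠i}(α_i − α_j))^{−1} mod 13.
  i = 1 (α = 10): (10−12)(10−9)(10−7)(10−2) = (−2)·1·3·8 = −48 ≡ 4, so v_1 = 4^{−1} = 10 (mod 13).
  i = 2 (α = 12): (12−10)(12−9)(12−7)(12−2) = 2·3·5·10 = 300 ≡ 1, so v_2 = 1^{−1} = 1 (mod 13).
  i = 3 (α = 9): (9−10)(9−12)(9−7)(9−2) = (−1)·(−3)·2·7 = 42 ≡ 3, so v_3 = 3^{−1} = 9 (mod 13).
  i = 4 (α = 7): (7−10)(7−12)(7−9)(7−2) = (−3)·(−5)·(−2)·5 = −150 ≡ 6, so v_4 = 6^{−1} = 11 (mod 13).
  i = 5 (α = 2): (2−10)(2−12)(2−9)(2−7) = (−8)·(−10)·(−7)·(−5) = 2800 ≡ 5, so v_5 = 5^{−1} = 8 (mod 13).
  v = [10, 1, 9, 11, 8].
Step 2: syndromes of r = [4, 5, 10, 9, 1] (all sums mod 13).
  S_0 = Σ v_i r_i = 10·4 + 1·5 + 9·10 + 11·9 + 8·1 = 242 ≡ 8.
  S_1 = Σ v_i α_i r_i = 10·10·4 + 1·12·5 + 9·9·10 + 11·7·9 + 8·2·1 = 1979 ≡ 3.
  α_i^2 mod 13 = [9, 1, 3, 10, 4].
  S_2 = Σ v_i α_i^2 r_i = 10·9·4 + 1·1·5 + 9·3·10 + 11·10·9 + 8·4·1 = 1657 ≡ 6.
  S = (8, 3, 6) ≠ 0, so r is not a codeword (an error is present).
Step 3: locate the error. For a single error e at position i, S_ℓ = v_i·e·α_i^ℓ, so α_err = S_1/S_0.
  S_0^{−1} = 8^{−1} = 5 (mod 13), so α_err = 3·5 = 15 ≡ 2 = α_5. Error position i = 5.
  Consistency check: S_2/S_1 = 6·9 = 54 ≡ 2 = α_err ✓ (single-error assumption holds).
Step 4: error magnitude e = S_0/v_5 = S_0·∏_{j≠5}(α_5 − α_j) = 8·5 = 40 ≡ 1 (mod 13).
Step 5: correct position 5: c_5 = r_5 − e = 1 − 1 ≡ 0 (mod 13). Hence c = [4, 5, 10, 9, 0].
  Check: interpolating c through the α_i gives m(x) = 12 + 7·x (degree < 2) with m(α_i) = c_i for every i, so c is indeed a codeword.


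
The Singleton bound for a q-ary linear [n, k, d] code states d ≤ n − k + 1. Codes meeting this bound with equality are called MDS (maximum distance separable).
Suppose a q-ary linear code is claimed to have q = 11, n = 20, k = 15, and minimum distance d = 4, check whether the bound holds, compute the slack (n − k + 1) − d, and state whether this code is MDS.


Singleton RHS = n − k + 1 = 6, slack = 2, bound satisfied, not MDS.

Singleton bound: d ≤ n − k + 1.
Here n = 20, k = 15, so n − k + 1 = 6.
Given d = 4, check d ≤ 6: YES.
Slack = (n − k + 1) − d = 2.
The code is NOT MDS (slack = 2 > 0).
Description: the claimed parameters are [20, 15, 4]_11; such a code would be non-MDS.


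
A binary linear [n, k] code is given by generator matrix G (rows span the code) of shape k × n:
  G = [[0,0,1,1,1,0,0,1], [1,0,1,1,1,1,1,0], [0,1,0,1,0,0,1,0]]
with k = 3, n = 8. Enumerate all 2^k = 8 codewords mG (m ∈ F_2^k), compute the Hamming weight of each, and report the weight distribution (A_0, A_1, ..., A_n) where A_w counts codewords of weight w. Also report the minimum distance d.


Weight distribution: A_0 = 1, A_3 = 1, A_4 = 2, A_5 = 3, A_6 = 1. Minimum distance d = 3.

Enumerate all 2^3 = 8 messages m ∈ F_2^3.
For each, compute codeword c = mG in F_2^8, then tally its weight.
  m = 000 → c = 00000000, weight = 0.
  m = 100 → c = 00111001, weight = 4.
  m = 010 → c = 10111110, weight = 6.
  m = 110 → c = 10000111, weight = 4.
  m = 001 → c = 01010010, weight = 3.
  m = 101 → c = 01101011, weight = 5.
  m = 011 → c = 11101100, weight = 5.
  m = 111 → c = 11010101, weight = 5.
Tally weights:
  weight 0: 1 codewords.
  weight 3: 1 codewords.
  weight 4: 2 codewords.
  weight 5: 3 codewords.
  weight 6: 1 codewords.
Minimum distance d = smallest w > 0 with A_w > 0 = 3.
Sanity: Σ A_w = 8 = 2^3 = 8 ✓.


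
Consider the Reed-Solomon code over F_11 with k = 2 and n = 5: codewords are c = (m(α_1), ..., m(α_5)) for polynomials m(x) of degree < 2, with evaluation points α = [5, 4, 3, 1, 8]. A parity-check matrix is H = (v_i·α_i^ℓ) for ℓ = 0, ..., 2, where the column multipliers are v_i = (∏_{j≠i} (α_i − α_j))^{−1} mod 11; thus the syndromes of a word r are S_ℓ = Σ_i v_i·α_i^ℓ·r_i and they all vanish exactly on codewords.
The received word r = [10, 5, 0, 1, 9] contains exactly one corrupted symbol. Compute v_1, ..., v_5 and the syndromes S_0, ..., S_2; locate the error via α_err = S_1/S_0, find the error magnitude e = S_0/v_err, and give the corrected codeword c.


S = (3, 2, 5), error at position 5, error magnitude e = 6, c = [10, 5, 0, 1, 3].

Step 1: column multipliers v_i = (∏_{j≠i}(α_i − α_j))^{−1} mod 11.
  i = 1 (α = 5): (5−4)(5−3)(5−1)(5−8) = 1·2·4·(−3) = −24 ≡ 9, so v_1 = 9^{−1} = 5 (mod 11).
  i = 2 (α = 4): (4−5)(4−3)(4−1)(4−8) = (−1)·1·3·(−4) = 12 ≡ 1, so v_2 = 1^{−1} = 1 (mod 11).
  i = 3 (α = 3): (3−5)(3−4)(3−1)(3−8) = (−2)·(−1)·2·(−5) = −20 ≡ 2, so v_3 = 2^{−1} = 6 (mod 11).
  i = 4 (α = 1): (1−5)(1−4)(1−3)(1−8) = (−4)·(−3)·(−2)·(−7) = 168 ≡ 3, so v_4 = 3^{−1} = 4 (mod 11).
  i = 5 (α = 8): (8−5)(8−4)(8−3)(8−1) = 3·4·5·7 = 420 ≡ 2, so v_5 = 2^{−1} = 6 (mod 11).
  v = [5, 1, 6, 4, 6].
Step 2: syndromes of r = [10, 5, 0, 1, 9] (all sums mod 11).
  S_0 = Σ v_i r_i = 5·10 + 1·5 + 6·0 + 4·1 + 6·9 = 113 ≡ 3.
  S_1 = Σ v_i α_i r_i = 5·5·10 + 1·4·5 + 6·3·0 + 4·1·1 + 6·8·9 = 706 ≡ 2.
  α_i^2 mod 11 = [3, 5, 9, 1, 9].
  S_2 = Σ v_i α_i^2 r_i = 5·3·10 + 1·5·5 + 6·9·0 + 4·1·1 + 6·9·9 = 665 ≡ 5.
  S = (3, 2, 5) ≠ 0, so r is not a codeword (an error is present).
Step 3: locate the error. For a single error e at position i, S_ℓ = v_i·e·α_i^ℓ, so α_err = S_1/S_0.
  S_0^{−1} = 3^{−1} = 4 (mod 11), so α_err = 2·4 = 8 ≡ 8 = α_5. Error position i = 5.
  Consistency check: S_2/S_1 = 5·6 = 30 ≡ 8 = α_err ✓ (single-error assumption holds).
Step 4: error magnitude e = S_0/v_5 = S_0·∏_{j≠5}(α_5 − α_j) = 3·2 = 6 ≡ 6 (mod 11).
Step 5: correct position 5: c_5 = r_5 − e = 9 − 6 ≡ 3 (mod 11). Hence c = [10, 5, 0, 1, 3].
  Check: interpolating c through the α_i gives m(x) = 7 + 5·x (degree < 2) with m(α_i) = c_i for every i, so c is indeed a codeword.


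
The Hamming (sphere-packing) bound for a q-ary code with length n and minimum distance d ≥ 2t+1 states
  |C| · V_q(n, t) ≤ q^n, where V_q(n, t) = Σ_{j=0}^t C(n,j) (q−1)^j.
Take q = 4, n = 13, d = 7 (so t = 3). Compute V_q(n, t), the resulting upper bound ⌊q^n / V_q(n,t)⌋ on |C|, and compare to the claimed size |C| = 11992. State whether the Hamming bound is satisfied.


V_q(n, t) = 8464, q^n = 67108864, Hamming bound = 7928, |C| = 11992 > bound (violated).

Step 1: Compute V_q(n, t) = Σ_{j=0}^3 C(n, j) (q−1)^j.
  j = 0: C(13,0)·(3)^0 = 1·1 = 1.
  j = 1: C(13,1)·(3)^1 = 13·3 = 39.
  j = 2: C(13,2)·(3)^2 = 78·9 = 702.
  j = 3: C(13,3)·(3)^3 = 286·27 = 7722.
  V_q(n, t) = 1 + 39 + 702 + 7722 = 8464.
Step 2: q^n = 4^13 = 67108864.
Step 3: Hamming bound ⌊q^n / V_q(n,t)⌋ = ⌊67108864/8464⌋ = 7928.
Step 4: Compare |C| = 11992 to 7928: violated.
The claimed |C| lies above the Hamming bound, so no 4-ary code of length 13 with d ≥ 7 can have 11992 codewords.


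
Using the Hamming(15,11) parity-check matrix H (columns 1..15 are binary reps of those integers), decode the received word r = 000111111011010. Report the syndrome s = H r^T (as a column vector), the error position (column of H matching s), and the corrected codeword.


s = (1, 0, 0, 0)^T, error position = 8, corrected codeword c = 000111101011010

Compute s = H r^T mod 2 one row at a time:
  s_1 = 1 + 1 + 0 + 1 + 1 + 0 + 1 + 0 = 5 ≡ 1 (mod 2).
  s_2 = 1 + 1 + 1 + 1 + 1 + 0 + 1 + 0 = 6 ≡ 0 (mod 2).
  s_3 = 0 + 0 + 1 + 1 + 0 + 1 + 1 + 0 = 4 ≡ 0 (mod 2).
  s_4 = 0 + 0 + 1 + 1 + 1 + 1 + 0 + 0 = 4 ≡ 0 (mod 2).
s = (1, 0, 0, 0)^T — this equals column 8 of H (binary 1000), so error is at position 8.
Correct: flip bit 8 of r = 000111111011010 to get c = 000111101011010.


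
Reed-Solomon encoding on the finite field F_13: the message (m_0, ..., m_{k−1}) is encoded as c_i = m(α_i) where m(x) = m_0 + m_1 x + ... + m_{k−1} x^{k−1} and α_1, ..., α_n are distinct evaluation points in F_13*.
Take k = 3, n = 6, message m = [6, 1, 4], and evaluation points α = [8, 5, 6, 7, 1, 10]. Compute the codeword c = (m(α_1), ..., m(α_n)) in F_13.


c = [10, 7, 0, 1, 11, 0]

Message polynomial: m(x) = 6 + 1·x + 4·x^2 (mod 13).
For each evaluation point α_i, compute m(α_i) mod 13:
  α_1 = 8: Horner steps 4 → 7 → 10, so m(8) = 10.
  α_2 = 5: Horner steps 4 → 8 → 7, so m(5) = 7.
  α_3 = 6: Horner steps 4 → 12 → 0, so m(6) = 0.
  α_4 = 7: Horner steps 4 → 3 → 1, so m(7) = 1.
  α_5 = 1: Horner steps 4 → 5 → 11, so m(1) = 11.
  α_6 = 10: Horner steps 4 → 2 → 0, so m(10) = 0.
Codeword c = [10, 7, 0, 1, 11, 0] ∈ F_13^6.


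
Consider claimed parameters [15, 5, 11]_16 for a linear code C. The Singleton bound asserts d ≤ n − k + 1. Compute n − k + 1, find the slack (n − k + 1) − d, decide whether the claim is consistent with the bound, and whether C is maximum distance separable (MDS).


Singleton RHS = n − k + 1 = 11, slack = 0, bound satisfied, MDS.

Singleton bound: d ≤ n − k + 1.
Here n = 15, k = 5, so n − k + 1 = 11.
Given d = 11, check d ≤ 11: YES.
Slack = (n − k + 1) − d = 0.
The code is MDS (slack = 0).
Description: the claimed parameters are [15, 5, 11]_16; such a code would be MDS (meets Singleton bound).


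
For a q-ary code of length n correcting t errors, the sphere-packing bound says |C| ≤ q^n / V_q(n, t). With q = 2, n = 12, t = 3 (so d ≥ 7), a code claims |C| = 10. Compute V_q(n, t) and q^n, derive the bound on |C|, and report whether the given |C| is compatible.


V_q(n, t) = 299, q^n = 4096, Hamming bound = 13, |C| = 10 ≤ bound (satisfied).

Step 1: Compute V_q(n, t) = Σ_{j=0}^3 C(n, j) (q−1)^j.
  j = 0: C(12,0)·(1)^0 = 1·1 = 1.
  j = 1: C(12,1)·(1)^1 = 12·1 = 12.
  j = 2: C(12,2)·(1)^2 = 66·1 = 66.
  j = 3: C(12,3)·(1)^3 = 220·1 = 220.
  V_q(n, t) = 1 + 12 + 66 + 220 = 299.
Step 2: q^n = 2^12 = 4096.
Step 3: Hamming bound ⌊q^n / V_q(n,t)⌋ = ⌊4096/299⌋ = 13.
Step 4: Compare |C| = 10 to 13: satisfied.
The claimed |C| lies below the Hamming bound.


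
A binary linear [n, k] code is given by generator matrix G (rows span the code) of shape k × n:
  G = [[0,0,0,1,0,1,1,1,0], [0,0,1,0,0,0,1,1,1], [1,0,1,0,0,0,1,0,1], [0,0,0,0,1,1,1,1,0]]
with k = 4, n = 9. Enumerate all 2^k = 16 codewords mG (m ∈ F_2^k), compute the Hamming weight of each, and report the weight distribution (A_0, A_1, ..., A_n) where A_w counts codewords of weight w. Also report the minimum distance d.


Weight distribution: A_0 = 1, A_2 = 2, A_4 = 9, A_6 = 4. Minimum distance d = 2.

Enumerate all 2^4 = 16 messages m ∈ F_2^4.
For each, compute codeword c = mG in F_2^9, then tally its weight.
  m = 0000 → c = 000000000, weight = 0.
  m = 1000 → c = 000101110, weight = 4.
  m = 0100 → c = 001000111, weight = 4.
  m = 1100 → c = 001101001, weight = 4.
  m = 0010 → c = 101000101, weight = 4.
  m = 1010 → c = 101101011, weight = 6.
  m = 0110 → c = 100000010, weight = 2.
  m = 1110 → c = 100101100, weight = 4.
  m = 0001 → c = 000011110, weight = 4.
  m = 1001 → c = 000110000, weight = 2.
  m = 0101 → c = 001011001, weight = 4.
  m = 1101 → c = 001110111, weight = 6.
  m = 0011 → c = 101011011, weight = 6.
  m = 1011 → c = 101110101, weight = 6.
  m = 0111 → c = 100011100, weight = 4.
  m = 1111 → c = 100110010, weight = 4.
Tally weights:
  weight 0: 1 codewords.
  weight 2: 2 codewords.
  weight 4: 9 codewords.
  weight 6: 4 codewords.
Minimum distance d = smallest w > 0 with A_w > 0 = 2.
Sanity: Σ A_w = 16 = 2^4 = 16 ✓.


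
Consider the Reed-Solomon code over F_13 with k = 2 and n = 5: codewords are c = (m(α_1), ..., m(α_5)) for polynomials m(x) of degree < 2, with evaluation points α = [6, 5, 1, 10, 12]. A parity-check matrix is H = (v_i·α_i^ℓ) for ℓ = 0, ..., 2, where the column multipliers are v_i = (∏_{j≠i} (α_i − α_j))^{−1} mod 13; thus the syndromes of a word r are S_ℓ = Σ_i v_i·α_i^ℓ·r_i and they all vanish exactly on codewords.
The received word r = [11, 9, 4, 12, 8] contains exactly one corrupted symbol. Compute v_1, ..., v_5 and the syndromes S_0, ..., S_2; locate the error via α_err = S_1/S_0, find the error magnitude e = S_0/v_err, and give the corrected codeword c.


S = (10, 8, 9), error at position 1, error magnitude e = 4, c = [7, 9, 4, 12, 8].

Step 1: column multipliers v_i = (∏_{j≠i}(α_i − α_j))^{−1} mod 13.
  i = 1 (α = 6): (6−5)(6−1)(6−10)(6−12) = 1·5·(−4)·(−6) = 120 ≡ 3, so v_1 = 3^{−1} = 9 (mod 13).
  i = 2 (α = 5): (5−6)(5−1)(5−10)(5−12) = (−1)·4·(−5)·(−7) = −140 ≡ 3, so v_2 = 3^{−1} = 9 (mod 13).
  i = 3 (α = 1): (1−6)(1−5)(1−10)(1−12) = (−5)·(−4)·(−9)·(−11) = 1980 ≡ 4, so v_3 = 4^{−1} = 10 (mod 13).
  i = 4 (α = 10): (10−6)(10−5)(10−1)(10−12) = 4·5·9·(−2) = −360 ≡ 4, so v_4 = 4^{−1} = 10 (mod 13).
  i = 5 (α = 12): (12−6)(12−5)(12−1)(12−10) = 6·7·11·2 = 924 ≡ 1, so v_5 = 1^{−1} = 1 (mod 13).
  v = [9, 9, 10, 10, 1].
Step 2: syndromes of r = [11, 9, 4, 12, 8] (all sums mod 13).
  S_0 = Σ v_i r_i = 9·11 + 9·9 + 10·4 + 10·12 + 1·8 = 348 ≡ 10.
  S_1 = Σ v_i α_i r_i = 9·6·11 + 9·5·9 + 10·1·4 + 10·10·12 + 1·12·8 = 2335 ≡ 8.
  α_i^2 mod 13 = [10, 12, 1, 9, 1].
  S_2 = Σ v_i α_i^2 r_i = 9·10·11 + 9·12·9 + 10·1·4 + 10·9·12 + 1·1·8 = 3090 ≡ 9.
  S = (10, 8, 9) ≠ 0, so r is not a codeword (an error is present).
Step 3: locate the error. For a single error e at position i, S_ℓ = v_i·e·α_i^ℓ, so α_err = S_1/S_0.
  S_0^{−1} = 10^{−1} = 4 (mod 13), so α_err = 8·4 = 32 ≡ 6 = α_1. Error position i = 1.
  Consistency check: S_2/S_1 = 9·5 = 45 ≡ 6 = α_err ✓ (single-error assumption holds).
Step 4: error magnitude e = S_0/v_1 = S_0·∏_{j≠1}(α_1 − α_j) = 10·3 = 30 ≡ 4 (mod 13).
Step 5: correct position 1: c_1 = r_1 − e = 11 − 4 ≡ 7 (mod 13). Hence c = [7, 9, 4, 12, 8].
  Check: interpolating c through the α_i gives m(x) = 6 + 11·x (degree < 2) with m(α_i) = c_i for every i, so c is indeed a codeword.


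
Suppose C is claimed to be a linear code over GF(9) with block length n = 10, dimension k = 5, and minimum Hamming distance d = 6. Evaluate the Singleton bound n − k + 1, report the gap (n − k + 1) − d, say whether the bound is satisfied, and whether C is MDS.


Singleton RHS = n − k + 1 = 6, slack = 0, bound satisfied, MDS.

Singleton bound: d ≤ n − k + 1.
Here n = 10, k = 5, so n − k + 1 = 6.
Given d = 6, check d ≤ 6: YES.
Slack = (n − k + 1) − d = 0.
The code is MDS (slack = 0).
Description: the claimed parameters are [10, 5, 6]_9; such a code would be MDS (meets Singleton bound).


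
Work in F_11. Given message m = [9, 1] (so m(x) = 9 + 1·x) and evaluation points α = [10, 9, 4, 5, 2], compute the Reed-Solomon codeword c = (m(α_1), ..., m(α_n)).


c = [8, 7, 2, 3, 0]

Message polynomial: m(x) = 9 + 1·x (mod 11).
For each evaluation point α_i, compute m(α_i) mod 11:
  α_1 = 10: Horner steps 1 → 8, so m(10) = 8.
  α_2 = 9: Horner steps 1 → 7, so m(9) = 7.
  α_3 = 4: Horner steps 1 → 2, so m(4) = 2.
  α_4 = 5: Horner steps 1 → 3, so m(5) = 3.
  α_5 = 2: Horner steps 1 → 0, so m(2) = 0.
Codeword c = [8, 7, 2, 3, 0] ∈ F_11^5.


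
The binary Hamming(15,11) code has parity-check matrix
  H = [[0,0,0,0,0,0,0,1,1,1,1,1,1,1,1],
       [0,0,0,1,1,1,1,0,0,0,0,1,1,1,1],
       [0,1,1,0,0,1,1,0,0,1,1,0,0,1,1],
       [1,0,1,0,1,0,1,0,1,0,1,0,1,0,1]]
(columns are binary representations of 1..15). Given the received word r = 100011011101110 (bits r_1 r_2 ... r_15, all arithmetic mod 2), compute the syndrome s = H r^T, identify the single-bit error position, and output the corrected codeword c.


s = (0, 1, 1, 0)^T, error position = 6, corrected codeword c = 100010011101110

Compute s = H r^T mod 2 one row at a time:
  s_1 = 1 + 1 + 1 + 0 + 1 + 1 + 1 + 0 = 6 ≡ 0 (mod 2).
  s_2 = 0 + 1 + 1 + 0 + 1 + 1 + 1 + 0 = 5 ≡ 1 (mod 2).
  s_3 = 0 + 0 + 1 + 0 + 1 + 0 + 1 + 0 = 3 ≡ 1 (mod 2).
  s_4 = 1 + 0 + 1 + 0 + 1 + 0 + 1 + 0 = 4 ≡ 0 (mod 2).
s = (0, 1, 1, 0)^T — this equals column 6 of H (binary 0110), so error is at position 6.
Correct: flip bit 6 of r = 100011011101110 to get c = 100010011101110.


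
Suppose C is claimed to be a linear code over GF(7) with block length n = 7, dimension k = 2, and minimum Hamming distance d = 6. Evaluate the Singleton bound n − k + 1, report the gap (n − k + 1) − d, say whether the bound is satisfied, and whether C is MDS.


Singleton RHS = n − k + 1 = 6, slack = 0, bound satisfied, MDS.

Singleton bound: d ≤ n − k + 1.
Here n = 7, k = 2, so n − k + 1 = 6.
Given d = 6, check d ≤ 6: YES.
Slack = (n − k + 1) − d = 0.
The code is MDS (slack = 0).
Description: the claimed parameters are [7, 2, 6]_7; such a code would be MDS (meets Singleton bound).


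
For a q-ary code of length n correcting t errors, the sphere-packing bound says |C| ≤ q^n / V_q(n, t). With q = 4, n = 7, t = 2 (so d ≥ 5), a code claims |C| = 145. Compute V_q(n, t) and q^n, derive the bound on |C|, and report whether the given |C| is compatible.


V_q(n, t) = 211, q^n = 16384, Hamming bound = 77, |C| = 145 > bound (violated).

Step 1: Compute V_q(n, t) = Σ_{j=0}^2 C(n, j) (q−1)^j.
  j = 0: C(7,0)·(3)^0 = 1·1 = 1.
  j = 1: C(7,1)·(3)^1 = 7·3 = 21.
  j = 2: C(7,2)·(3)^2 = 21·9 = 189.
  V_q(n, t) = 1 + 21 + 189 = 211.
Step 2: q^n = 4^7 = 16384.
Step 3: Hamming bound ⌊q^n / V_q(n,t)⌋ = ⌊16384/211⌋ = 77.
Step 4: Compare |C| = 145 to 77: violated.
The claimed |C| lies above the Hamming bound, so no 4-ary code of length 7 with d ≥ 5 can have 145 codewords.


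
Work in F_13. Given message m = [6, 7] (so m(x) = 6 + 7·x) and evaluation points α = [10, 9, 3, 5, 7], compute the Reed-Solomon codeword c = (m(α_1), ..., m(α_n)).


c = [11, 4, 1, 2, 3]

Message polynomial: m(x) = 6 + 7·x (mod 13).
For each evaluation point α_i, compute m(α_i) mod 13:
  α_1 = 10: Horner steps 7 → 11, so m(10) = 11.
  α_2 = 9: Horner steps 7 → 4, so m(9) = 4.
  α_3 = 3: Horner steps 7 → 1, so m(3) = 1.
  α_4 = 5: Horner steps 7 → 2, so m(5) = 2.
  α_5 = 7: Horner steps 7 → 3, so m(7) = 3.
Codeword c = [11, 4, 1, 2, 3] ∈ F_13^5.


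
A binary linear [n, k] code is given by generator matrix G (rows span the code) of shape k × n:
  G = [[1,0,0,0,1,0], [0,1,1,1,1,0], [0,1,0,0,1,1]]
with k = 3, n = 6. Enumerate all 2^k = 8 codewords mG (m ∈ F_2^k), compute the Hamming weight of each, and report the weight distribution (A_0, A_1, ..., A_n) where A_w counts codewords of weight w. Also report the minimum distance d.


Weight distribution: A_0 = 1, A_2 = 1, A_3 = 3, A_4 = 2, A_5 = 1. Minimum distance d = 2.

Enumerate all 2^3 = 8 messages m ∈ F_2^3.
For each, compute codeword c = mG in F_2^6, then tally its weight.
  m = 000 → c = 000000, weight = 0.
  m = 100 → c = 100010, weight = 2.
  m = 010 → c = 011110, weight = 4.
  m = 110 → c = 111100, weight = 4.
  m = 001 → c = 010011, weight = 3.
  m = 101 → c = 110001, weight = 3.
  m = 011 → c = 001101, weight = 3.
  m = 111 → c = 101111, weight = 5.
Tally weights:
  weight 0: 1 codewords.
  weight 2: 1 codewords.
  weight 3: 3 codewords.
  weight 4: 2 codewords.
  weight 5: 1 codewords.
Minimum distance d = smallest w > 0 with A_w > 0 = 2.
Sanity: Σ A_w = 8 = 2^3 = 8 ✓.


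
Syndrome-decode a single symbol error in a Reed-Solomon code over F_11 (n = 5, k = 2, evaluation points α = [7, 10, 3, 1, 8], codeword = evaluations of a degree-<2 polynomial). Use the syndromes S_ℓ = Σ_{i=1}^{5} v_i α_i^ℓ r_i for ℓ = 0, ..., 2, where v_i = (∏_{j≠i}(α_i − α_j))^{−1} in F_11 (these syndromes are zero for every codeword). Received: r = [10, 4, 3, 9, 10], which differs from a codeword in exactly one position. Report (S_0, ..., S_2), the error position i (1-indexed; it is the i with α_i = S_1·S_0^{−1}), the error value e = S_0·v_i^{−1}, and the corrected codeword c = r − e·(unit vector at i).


S = (5, 2, 3), error at position 1, error magnitude e = 8, c = [2, 4, 3, 9, 10].

Step 1: column multipliers v_i = (∏_{j≠i}(α_i − α_j))^{−1} mod 11.
  i = 1 (α = 7): (7−10)(7−3)(7−1)(7−8) = (−3)·4·6·(−1) = 72 ≡ 6, so v_1 = 6^{−1} = 2 (mod 11).
  i = 2 (α = 10): (10−7)(10−3)(10−1)(10−8) = 3·7·9·2 = 378 ≡ 4, so v_2 = 4^{−1} = 3 (mod 11).
  i = 3 (α = 3): (3−7)(3−10)(3−1)(3−8) = (−4)·(−7)·2·(−5) = −280 ≡ 6, so v_3 = 6^{−1} = 2 (mod 11).
  i = 4 (α = 1): (1−7)(1−10)(1−3)(1−8) = (−6)·(−9)·(−2)·(−7) = 756 ≡ 8, so v_4 = 8^{−1} = 7 (mod 11).
  i = 5 (α = 8): (8−7)(8−10)(8−3)(8−1) = 1·(−2)·5·7 = −70 ≡ 7, so v_5 = 7^{−1} = 8 (mod 11).
  v = [2, 3, 2, 7, 8].
Step 2: syndromes of r = [10, 4, 3, 9, 10] (all sums mod 11).
  S_0 = Σ v_i r_i = 2·10 + 3·4 + 2·3 + 7·9 + 8·10 = 181 ≡ 5.
  S_1 = Σ v_i α_i r_i = 2·7·10 + 3·10·4 + 2·3·3 + 7·1·9 + 8·8·10 = 981 ≡ 2.
  α_i^2 mod 11 = [5, 1, 9, 1, 9].
  S_2 = Σ v_i α_i^2 r_i = 2·5·10 + 3·1·4 + 2·9·3 + 7·1·9 + 8·9·10 = 949 ≡ 3.
  S = (5, 2, 3) ≠ 0, so r is not a codeword (an error is present).
Step 3: locate the error. For a single error e at position i, S_ℓ = v_i·e·α_i^ℓ, so α_err = S_1/S_0.
  S_0^{−1} = 5^{−1} = 9 (mod 11), so α_err = 2·9 = 18 ≡ 7 = α_1. Error position i = 1.
  Consistency check: S_2/S_1 = 3·6 = 18 ≡ 7 = α_err ✓ (single-error assumption holds).
Step 4: error magnitude e = S_0/v_1 = S_0·∏_{j≠1}(α_1 − α_j) = 5·6 = 30 ≡ 8 (mod 11).
Step 5: correct position 1: c_1 = r_1 − e = 10 − 8 ≡ 2 (mod 11). Hence c = [2, 4, 3, 9, 10].
  Check: interpolating c through the α_i gives m(x) = 1 + 8·x (degree < 2) with m(α_i) = c_i for every i, so c is indeed a codeword.
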